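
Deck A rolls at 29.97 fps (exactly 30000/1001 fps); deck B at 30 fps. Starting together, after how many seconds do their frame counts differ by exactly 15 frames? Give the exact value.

The gap grows by |30 − 30000/1001| = 30/1001 frames per second.
Time for a 15-frame gap: 15 ÷ (30/1001) = 500.5 s.

500.5 seconds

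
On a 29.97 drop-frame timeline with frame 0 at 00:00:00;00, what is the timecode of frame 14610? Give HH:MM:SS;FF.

Each 10-minute DF block holds 10 × 60 × 30 − 9 × 2 = 17982 frames. 14610 ÷ 17982 → 0 full blocks, remainder 14610.
Within the partial block the first minute is 1800 frames and each further minute 1798, so 8 further minute boundaries passed. Total skipped labels = 18 × 0 + 2 × 8 = 16.
Non-drop label index = 14610 + 16 = 14626; at 30 labels/s that is 00:08:07:16, i.e. DF 00:08:07;16.

00:08:07;16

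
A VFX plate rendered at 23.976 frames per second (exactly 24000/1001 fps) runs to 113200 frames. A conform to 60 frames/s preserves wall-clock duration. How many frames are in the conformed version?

283283 frames

Target frames = source frames × (target rate / source rate) = 113200 × (60)/(24000/1001) = 113200 × 1001/400 = 283283.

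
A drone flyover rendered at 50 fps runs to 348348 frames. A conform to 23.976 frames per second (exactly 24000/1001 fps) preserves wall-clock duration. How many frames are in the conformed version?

167040 frames

Target frames = source frames × (target rate / source rate) = 348348 × (24000/1001)/(50) = 348348 × 480/1001 = 167040.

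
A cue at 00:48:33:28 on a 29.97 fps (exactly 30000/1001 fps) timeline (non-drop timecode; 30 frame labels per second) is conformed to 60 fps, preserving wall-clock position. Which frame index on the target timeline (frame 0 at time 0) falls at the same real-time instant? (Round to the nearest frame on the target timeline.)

frame 175011

Source frame index: (0×3600 + 48×60 + 33) × 30 + 28 = 87418.
Real time: 87418 / (30000/1001) = 43752709/15000 s.
Target frame: (43752709/15000) × (60) = 43752709/250 ≈ 175010.836 → 175011.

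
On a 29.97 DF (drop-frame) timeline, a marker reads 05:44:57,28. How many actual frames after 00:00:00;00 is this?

As if non-drop at 30 labels/s: (5 × 3600 + 44 × 60 + 57) × 30 + 28 = 620938.
Minute boundaries passed: 344; those not divisible by 10: 344 − 34 = 310; dropped labels = 2 × 310 = 620.
Actual frame index = 620938 − 620 = 620318.

620318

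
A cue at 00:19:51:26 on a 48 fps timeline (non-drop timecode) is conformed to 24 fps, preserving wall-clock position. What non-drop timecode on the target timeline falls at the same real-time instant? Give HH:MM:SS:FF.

Source frame index: (0×3600 + 19×60 + 51) × 48 + 26 = 57194.
Real time: 57194 / (48) = 28597/24 s.
Target frame: (28597/24) × (24) = 28597.
At 24 labels/s: frame 28597 → 00:19:51:13.

00:19:51:13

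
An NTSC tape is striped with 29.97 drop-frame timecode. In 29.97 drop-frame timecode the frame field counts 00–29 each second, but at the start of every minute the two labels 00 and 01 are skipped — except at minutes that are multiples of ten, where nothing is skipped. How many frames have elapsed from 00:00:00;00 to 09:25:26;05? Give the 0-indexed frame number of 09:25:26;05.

1016767

As if non-drop at 30 labels/s: (9 × 3600 + 25 × 60 + 26) × 30 + 5 = 1017785.
Minute boundaries passed: 565; those not divisible by 10: 565 − 56 = 509; dropped labels = 2 × 509 = 1018.
Actual frame index = 1017785 − 1018 = 1016767.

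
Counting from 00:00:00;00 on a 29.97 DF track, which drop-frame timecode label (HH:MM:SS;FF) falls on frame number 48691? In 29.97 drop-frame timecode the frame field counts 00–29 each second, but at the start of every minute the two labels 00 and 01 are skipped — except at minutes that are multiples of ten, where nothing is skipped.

Each 10-minute DF block holds 10 × 60 × 30 − 9 × 2 = 17982 frames. 48691 ÷ 17982 → 2 full blocks, remainder 12727.
Within the partial block the first minute is 1800 frames and each further minute 1798, so 7 further minute boundaries passed. Total skipped labels = 18 × 2 + 2 × 7 = 50.
Non-drop label index = 48691 + 50 = 48741; at 30 labels/s that is 00:27:04:21, i.e. DF 00:27:04;21.

00:27:04;21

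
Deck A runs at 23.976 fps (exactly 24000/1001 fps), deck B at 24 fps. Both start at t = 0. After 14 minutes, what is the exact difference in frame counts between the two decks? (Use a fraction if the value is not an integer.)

2880/143 frames

14 min = 840 s.
A emits 24000/1001 × 840 = 2880000/143 frames; B emits 24 × 840 = 20160.
Difference = 2880/143 frames (≈ 20.1399); B is ahead of A.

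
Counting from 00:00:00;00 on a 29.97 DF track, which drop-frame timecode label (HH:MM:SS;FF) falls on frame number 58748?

Each 10-minute DF block holds 10 × 60 × 30 − 9 × 2 = 17982 frames. 58748 ÷ 17982 → 3 full blocks, remainder 4802.
Within the partial block the first minute is 1800 frames and each further minute 1798, so 2 further minute boundaries passed. Total skipped labels = 18 × 3 + 2 × 2 = 58.
Non-drop label index = 58748 + 58 = 58806; at 30 labels/s that is 00:32:40:06, i.e. DF 00:32:40;06.

00:32:40;06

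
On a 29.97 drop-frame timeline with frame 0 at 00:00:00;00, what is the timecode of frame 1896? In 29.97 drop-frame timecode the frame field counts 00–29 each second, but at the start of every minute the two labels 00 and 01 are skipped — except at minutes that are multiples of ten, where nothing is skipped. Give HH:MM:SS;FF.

00:01:03;08

Each 10-minute DF block holds 10 × 60 × 30 − 9 × 2 = 17982 frames. 1896 ÷ 17982 → 0 full blocks, remainder 1896.
Within the partial block the first minute is 1800 frames and each further minute 1798, so 1 further minute boundary passed. Total skipped labels = 18 × 0 + 2 × 1 = 2.
Non-drop label index = 1896 + 2 = 1898; at 30 labels/s that is 00:01:03:08, i.e. DF 00:01:03;08.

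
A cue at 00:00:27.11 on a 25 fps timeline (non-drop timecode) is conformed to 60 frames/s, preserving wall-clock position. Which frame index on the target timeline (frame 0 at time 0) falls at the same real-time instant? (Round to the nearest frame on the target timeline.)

Source frame index: (0×3600 + 0×60 + 27) × 25 + 11 = 686.
Real time: 686 / (25) = 686/25 s.
Target frame: (686/25) × (60) = 8232/5 ≈ 1646.400 → 1646.

frame 1646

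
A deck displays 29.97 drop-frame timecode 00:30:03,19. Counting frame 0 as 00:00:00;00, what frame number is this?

54055

As if non-drop at 30 labels/s: (0 × 3600 + 30 × 60 + 3) × 30 + 19 = 54109.
Minute boundaries passed: 30; those not divisible by 10: 30 − 3 = 27; dropped labels = 2 × 27 = 54.
Actual frame index = 54109 − 54 = 54055.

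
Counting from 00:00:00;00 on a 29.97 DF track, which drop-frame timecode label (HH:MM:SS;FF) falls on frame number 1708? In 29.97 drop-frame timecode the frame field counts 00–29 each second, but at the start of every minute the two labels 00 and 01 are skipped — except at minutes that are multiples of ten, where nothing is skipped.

Each 10-minute DF block holds 10 × 60 × 30 − 9 × 2 = 17982 frames. 1708 ÷ 17982 → 0 full blocks, remainder 1708.
Within the partial block the first minute is 1800 frames and each further minute 1798, so 0 further minute boundaries passed. Total skipped labels = 18 × 0 + 2 × 0 = 0.
Non-drop label index = 1708 + 0 = 1708; at 30 labels/s that is 00:00:56:28, i.e. DF 00:00:56;28.

00:00:56;28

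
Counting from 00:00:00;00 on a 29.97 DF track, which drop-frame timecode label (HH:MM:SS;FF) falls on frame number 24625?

00:13:41;19

Each 10-minute DF block holds 10 × 60 × 30 − 9 × 2 = 17982 frames. 24625 ÷ 17982 → 1 full block, remainder 6643.
Within the partial block the first minute is 1800 frames and each further minute 1798, so 3 further minute boundaries passed. Total skipped labels = 18 × 1 + 2 × 3 = 24.
Non-drop label index = 24625 + 24 = 24649; at 30 labels/s that is 00:13:41:19, i.e. DF 00:13:41;19.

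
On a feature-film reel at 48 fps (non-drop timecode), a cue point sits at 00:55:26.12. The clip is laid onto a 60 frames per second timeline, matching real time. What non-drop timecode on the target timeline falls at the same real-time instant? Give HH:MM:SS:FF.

Source frame index: (0×3600 + 55×60 + 26) × 48 + 12 = 159660.
Real time: 159660 / (48) = 13305/4 s.
Target frame: (13305/4) × (60) = 199575.
At 60 labels/s: frame 199575 → 00:55:26:15.

00:55:26:15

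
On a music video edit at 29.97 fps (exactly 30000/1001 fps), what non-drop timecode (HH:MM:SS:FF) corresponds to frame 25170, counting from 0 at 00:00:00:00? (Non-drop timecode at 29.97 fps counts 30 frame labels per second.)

25170 ÷ 30 = 839 full seconds, remainder 0 frames.
839 s = 0 h 13 min 59 s.
Timecode: 00:13:59:00.

00:13:59:00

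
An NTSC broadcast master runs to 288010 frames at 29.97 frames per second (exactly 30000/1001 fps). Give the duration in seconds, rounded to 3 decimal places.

Running time = 288010 × 1001/30000 = 28829801/3000 s ≈ 9609.934 s.

9609.934 seconds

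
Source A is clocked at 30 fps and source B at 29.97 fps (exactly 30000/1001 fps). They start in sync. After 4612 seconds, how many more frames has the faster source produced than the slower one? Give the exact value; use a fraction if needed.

A emits 30 × 4612 = 138360 frames; B emits 30000/1001 × 4612 = 138360000/1001.
Difference = 138360/1001 frames (≈ 138.2218); B is behind A.

138360/1001 frames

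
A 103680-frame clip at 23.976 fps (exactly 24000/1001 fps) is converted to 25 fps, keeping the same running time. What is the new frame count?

108108 frames

Target frames = source frames × (target rate / source rate) = 103680 × (25)/(24000/1001) = 103680 × 1001/960 = 108108.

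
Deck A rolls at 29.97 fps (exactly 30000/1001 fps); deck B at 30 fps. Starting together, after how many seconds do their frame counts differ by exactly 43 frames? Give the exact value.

43043/30 seconds

The gap grows by |30 − 30000/1001| = 30/1001 frames per second.
Time for a 43-frame gap: 43 ÷ (30/1001) = 43043/30 s.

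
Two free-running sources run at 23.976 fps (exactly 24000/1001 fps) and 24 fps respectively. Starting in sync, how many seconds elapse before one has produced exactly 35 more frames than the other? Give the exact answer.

The gap grows by |24 − 24000/1001| = 24/1001 frames per second.
Time for a 35-frame gap: 35 ÷ (24/1001) = 35035/24 s.

35035/24 seconds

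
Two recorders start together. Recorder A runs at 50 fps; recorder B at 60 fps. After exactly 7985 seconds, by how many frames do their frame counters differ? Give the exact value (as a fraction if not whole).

79850 frames

A emits 50 × 7985 = 399250 frames; B emits 60 × 7985 = 479100.
Difference = 79850 frames; B is ahead of A.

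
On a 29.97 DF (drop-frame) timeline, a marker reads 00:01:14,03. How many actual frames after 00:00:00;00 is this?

As if non-drop at 30 labels/s: (0 × 3600 + 1 × 60 + 14) × 30 + 3 = 2223.
Minute boundaries passed: 1; those not divisible by 10: 1 − 0 = 1; dropped labels = 2 × 1 = 2.
Actual frame index = 2223 − 2 = 2221.

2221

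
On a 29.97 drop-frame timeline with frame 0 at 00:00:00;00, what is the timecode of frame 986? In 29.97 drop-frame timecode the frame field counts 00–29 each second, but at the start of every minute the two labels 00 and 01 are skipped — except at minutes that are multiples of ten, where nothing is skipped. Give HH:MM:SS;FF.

Each 10-minute DF block holds 10 × 60 × 30 − 9 × 2 = 17982 frames. 986 ÷ 17982 → 0 full blocks, remainder 986.
Within the partial block the first minute is 1800 frames and each further minute 1798, so 0 further minute boundaries passed. Total skipped labels = 18 × 0 + 2 × 0 = 0.
Non-drop label index = 986 + 0 = 986; at 30 labels/s that is 00:00:32:26, i.e. DF 00:00:32;26.

00:00:32;26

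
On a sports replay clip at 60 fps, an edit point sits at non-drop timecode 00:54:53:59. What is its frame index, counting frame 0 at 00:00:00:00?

Total seconds to the label: (0 × 3600 + 54 × 60 + 53) = 3293.
Frame index = 3293 × 60 + 59 = 197639.

frame 197639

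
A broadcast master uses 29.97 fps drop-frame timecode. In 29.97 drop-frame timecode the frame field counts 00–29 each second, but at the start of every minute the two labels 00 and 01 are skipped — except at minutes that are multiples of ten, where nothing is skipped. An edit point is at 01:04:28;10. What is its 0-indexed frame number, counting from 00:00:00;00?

115934

Complete 10-minute blocks: 6, each 17982 frames → 107892.
Remaining 4 whole minutes in the current block: 1800 + 3 × 1798 = 7194 frames.
Within the current minute: 28 × 30 + 10 − 2 = 848 (labels ;00/;01 skipped at this minute). Total = 107892 + 7194 + 848 = 115934.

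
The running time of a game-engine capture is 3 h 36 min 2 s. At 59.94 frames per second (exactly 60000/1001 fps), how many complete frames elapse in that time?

776943 frames

3 h 36 min 2 s = 12962 s.
Frames = 12962 × 60000/1001 = 777720000/1001 ≈ 776943.0569.
Complete frames: 776943.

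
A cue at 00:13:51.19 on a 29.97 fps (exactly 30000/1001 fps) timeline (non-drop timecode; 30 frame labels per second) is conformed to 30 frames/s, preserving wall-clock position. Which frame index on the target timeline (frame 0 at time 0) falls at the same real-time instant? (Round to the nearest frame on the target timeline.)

frame 24974

Source frame index: (0×3600 + 13×60 + 51) × 30 + 19 = 24949.
Real time: 24949 / (30000/1001) = 24973949/30000 s.
Target frame: (24973949/30000) × (30) = 24973949/1000 ≈ 24973.949 → 24974.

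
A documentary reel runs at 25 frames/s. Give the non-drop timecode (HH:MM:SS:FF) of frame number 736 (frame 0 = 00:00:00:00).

00:00:29:11

736 ÷ 25 = 29 full seconds, remainder 11 frames.
29 s = 0 h 0 min 29 s.
Timecode: 00:00:29:11.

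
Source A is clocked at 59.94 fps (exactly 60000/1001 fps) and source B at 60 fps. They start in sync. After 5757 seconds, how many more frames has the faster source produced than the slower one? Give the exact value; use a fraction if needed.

A emits 60000/1001 × 5757 = 345420000/1001 frames; B emits 60 × 5757 = 345420.
Difference = 345420/1001 frames (≈ 345.0749); B is ahead of A.

345420/1001 frames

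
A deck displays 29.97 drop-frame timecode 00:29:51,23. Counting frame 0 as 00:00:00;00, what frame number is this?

Complete 10-minute blocks: 2, each 17982 frames → 35964.
Remaining 9 whole minutes in the current block: 1800 + 8 × 1798 = 16184 frames.
Within the current minute: 51 × 30 + 23 − 2 = 1551 (labels ;00/;01 skipped at this minute). Total = 35964 + 16184 + 1551 = 53699.

53699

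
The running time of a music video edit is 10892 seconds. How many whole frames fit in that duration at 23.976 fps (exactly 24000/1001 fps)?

Frames = 10892 × 24000/1001 = 37344000/143 ≈ 261146.8531.
Complete frames: 261146.

261146 frames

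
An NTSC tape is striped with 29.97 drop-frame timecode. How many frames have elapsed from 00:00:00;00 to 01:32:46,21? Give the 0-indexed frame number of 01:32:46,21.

As if non-drop at 30 labels/s: (1 × 3600 + 32 × 60 + 46) × 30 + 21 = 167001.
Minute boundaries passed: 92; those not divisible by 10: 92 − 9 = 83; dropped labels = 2 × 83 = 166.
Actual frame index = 167001 − 166 = 166835.

166835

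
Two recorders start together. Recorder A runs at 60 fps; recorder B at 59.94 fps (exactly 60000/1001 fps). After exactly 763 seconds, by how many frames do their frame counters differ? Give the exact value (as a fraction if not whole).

A emits 60 × 763 = 45780 frames; B emits 60000/1001 × 763 = 6540000/143.
Difference = 6540/143 frames (≈ 45.7343); B is behind A.

6540/143 frames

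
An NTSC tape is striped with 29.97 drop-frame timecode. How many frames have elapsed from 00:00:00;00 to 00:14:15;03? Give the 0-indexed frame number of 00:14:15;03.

Complete 10-minute blocks: 1, each 17982 frames → 17982.
Remaining 4 whole minutes in the current block: 1800 + 3 × 1798 = 7194 frames.
Within the current minute: 15 × 30 + 3 − 2 = 451 (labels ;00/;01 skipped at this minute). Total = 17982 + 7194 + 451 = 25627.

25627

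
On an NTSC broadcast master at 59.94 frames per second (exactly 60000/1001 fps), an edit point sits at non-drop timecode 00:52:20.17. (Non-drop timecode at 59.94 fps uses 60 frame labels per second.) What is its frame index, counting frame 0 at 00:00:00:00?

Total seconds to the label: (0 × 3600 + 52 × 60 + 20) = 3140.
Frame index = 3140 × 60 + 17 = 188417.

188417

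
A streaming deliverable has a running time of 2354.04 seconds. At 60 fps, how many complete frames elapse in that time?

Frames = 2354.04 × 60 = 706212/5 ≈ 141242.4000.
Complete frames: 141242.

141242 frames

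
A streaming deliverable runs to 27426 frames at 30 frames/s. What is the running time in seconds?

Running time = 27426 / (30) = 914.2 s.

914.2 seconds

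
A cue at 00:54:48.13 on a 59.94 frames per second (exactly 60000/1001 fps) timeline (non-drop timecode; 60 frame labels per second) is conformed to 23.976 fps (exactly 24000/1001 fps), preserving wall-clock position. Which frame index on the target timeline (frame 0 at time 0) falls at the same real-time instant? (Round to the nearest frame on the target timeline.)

frame 78917

Source frame index: (0×3600 + 54×60 + 48) × 60 + 13 = 197293.
Real time: 197293 / (60000/1001) = 197490293/60000 s.
Target frame: (197490293/60000) × (24000/1001) = 394586/5 ≈ 78917.200 → 78917.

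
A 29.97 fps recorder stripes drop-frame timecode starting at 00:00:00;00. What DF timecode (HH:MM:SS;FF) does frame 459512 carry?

04:15:32;12

Each 10-minute DF block holds 10 × 60 × 30 − 9 × 2 = 17982 frames. 459512 ÷ 17982 → 25 full blocks, remainder 9962.
Within the partial block the first minute is 1800 frames and each further minute 1798, so 5 further minute boundaries passed. Total skipped labels = 18 × 25 + 2 × 5 = 460.
Non-drop label index = 459512 + 460 = 459972; at 30 labels/s that is 04:15:32:12, i.e. DF 04:15:32;12.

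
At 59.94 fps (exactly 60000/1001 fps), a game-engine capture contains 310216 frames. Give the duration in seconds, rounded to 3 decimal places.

5175.437 seconds

Running time = 310216 × 1001/60000 = 38815777/7500 s ≈ 5175.437 s.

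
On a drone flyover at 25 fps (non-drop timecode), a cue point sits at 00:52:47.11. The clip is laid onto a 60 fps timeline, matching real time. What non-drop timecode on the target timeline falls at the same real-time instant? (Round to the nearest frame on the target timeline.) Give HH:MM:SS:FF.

Source frame index: (0×3600 + 52×60 + 47) × 25 + 11 = 79186.
Real time: 79186 / (25) = 79186/25 s.
Target frame: (79186/25) × (60) = 950232/5 ≈ 190046.400 → 190046.
At 60 labels/s: frame 190046 → 00:52:47:26.

00:52:47:26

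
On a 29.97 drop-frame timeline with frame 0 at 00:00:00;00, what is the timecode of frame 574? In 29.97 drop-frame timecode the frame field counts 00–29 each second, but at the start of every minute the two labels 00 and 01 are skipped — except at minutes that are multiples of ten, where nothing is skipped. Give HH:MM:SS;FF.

Each 10-minute DF block holds 10 × 60 × 30 − 9 × 2 = 17982 frames. 574 ÷ 17982 → 0 full blocks, remainder 574.
Within the partial block the first minute is 1800 frames and each further minute 1798, so 0 further minute boundaries passed. Total skipped labels = 18 × 0 + 2 × 0 = 0.
Non-drop label index = 574 + 0 = 574; at 30 labels/s that is 00:00:19:04, i.e. DF 00:00:19;04.

00:00:19;04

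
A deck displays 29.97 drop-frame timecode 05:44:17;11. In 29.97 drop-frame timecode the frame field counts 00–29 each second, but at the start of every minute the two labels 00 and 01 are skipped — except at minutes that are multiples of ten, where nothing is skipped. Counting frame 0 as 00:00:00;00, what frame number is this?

Complete 10-minute blocks: 34, each 17982 frames → 611388.
Remaining 4 whole minutes in the current block: 1800 + 3 × 1798 = 7194 frames.
Within the current minute: 17 × 30 + 11 − 2 = 519 (labels ;00/;01 skipped at this minute). Total = 611388 + 7194 + 519 = 619101.

619101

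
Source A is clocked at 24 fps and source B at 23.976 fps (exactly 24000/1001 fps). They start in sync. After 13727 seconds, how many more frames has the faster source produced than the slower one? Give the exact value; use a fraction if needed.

A emits 24 × 13727 = 329448 frames; B emits 24000/1001 × 13727 = 47064000/143.
Difference = 47064/143 frames (≈ 329.1189); B is behind A.

47064/143 frames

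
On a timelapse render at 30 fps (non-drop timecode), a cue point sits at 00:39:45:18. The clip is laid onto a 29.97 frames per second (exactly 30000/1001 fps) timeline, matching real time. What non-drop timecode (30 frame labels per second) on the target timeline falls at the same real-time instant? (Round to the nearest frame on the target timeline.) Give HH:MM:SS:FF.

00:39:43:07

Source frame index: (0×3600 + 39×60 + 45) × 30 + 18 = 71568.
Real time: 71568 / (30) = 11928/5 s.
Target frame: (11928/5) × (30000/1001) = 10224000/143 ≈ 71496.503 → 71497.
At 30 labels/s: frame 71497 → 00:39:43:07.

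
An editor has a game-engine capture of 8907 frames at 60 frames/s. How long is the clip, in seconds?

148.45 seconds

Running time = 8907 / (60) = 148.45 s.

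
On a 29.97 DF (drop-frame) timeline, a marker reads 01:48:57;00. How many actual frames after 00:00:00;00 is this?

Complete 10-minute blocks: 10, each 17982 frames → 179820.
Remaining 8 whole minutes in the current block: 1800 + 7 × 1798 = 14386 frames.
Within the current minute: 57 × 30 + 0 − 2 = 1708 (labels ;00/;01 skipped at this minute). Total = 179820 + 14386 + 1708 = 195914.

195914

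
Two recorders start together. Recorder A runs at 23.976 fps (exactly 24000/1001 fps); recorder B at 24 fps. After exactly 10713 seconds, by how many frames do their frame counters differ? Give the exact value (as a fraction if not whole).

257112/1001 frames

A emits 24000/1001 × 10713 = 257112000/1001 frames; B emits 24 × 10713 = 257112.
Difference = 257112/1001 frames (≈ 256.8551); B is ahead of A.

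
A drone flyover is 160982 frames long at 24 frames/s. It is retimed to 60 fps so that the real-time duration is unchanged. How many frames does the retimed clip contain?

Target frames = source frames × (target rate / source rate) = 160982 × (60)/(24) = 160982 × 5/2 = 402455.

402455 frames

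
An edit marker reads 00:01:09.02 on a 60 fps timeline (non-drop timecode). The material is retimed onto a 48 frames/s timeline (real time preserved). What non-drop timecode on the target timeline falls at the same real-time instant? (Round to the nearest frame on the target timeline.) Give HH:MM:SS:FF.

00:01:09:02

Source frame index: (0×3600 + 1×60 + 9) × 60 + 2 = 4142.
Real time: 4142 / (60) = 2071/30 s.
Target frame: (2071/30) × (48) = 16568/5 ≈ 3313.600 → 3314.
At 48 labels/s: frame 3314 → 00:01:09:02.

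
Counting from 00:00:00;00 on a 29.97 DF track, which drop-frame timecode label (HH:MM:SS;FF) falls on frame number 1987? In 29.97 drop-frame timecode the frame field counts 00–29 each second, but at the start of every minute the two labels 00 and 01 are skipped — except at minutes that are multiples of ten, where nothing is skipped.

00:01:06;09

Ten DF minutes hold 17982 frames, so frame 1987 lies in block 0 (frames 0–17981) with 1987 frames into that block.
The block's first minute is 1800 frames and the rest 1798 each; 1987 frames reaches minute 1, so 0 × 18 + 1 × 2 = 2 labels have been skipped so far.
Adding those back, label number 1987 + 2 = 1989 at 30 labels/s is 66 s + 9 f = 0 h 1 min 6 s frame 9, i.e. 00:01:06;09.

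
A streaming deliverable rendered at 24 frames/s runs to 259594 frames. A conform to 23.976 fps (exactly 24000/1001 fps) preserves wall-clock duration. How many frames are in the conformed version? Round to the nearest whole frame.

Frames at target rate = 259594 × (24000/1001) / (24) = 259594000/1001 ≈ 259334.665.
Nearest whole frame: 259335.

259335 frames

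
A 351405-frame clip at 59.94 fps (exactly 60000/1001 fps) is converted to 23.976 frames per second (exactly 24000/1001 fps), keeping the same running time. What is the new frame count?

140562 frames

Target frames = source frames × (target rate / source rate) = 351405 × (24000/1001)/(60000/1001) = 351405 × 2/5 = 140562.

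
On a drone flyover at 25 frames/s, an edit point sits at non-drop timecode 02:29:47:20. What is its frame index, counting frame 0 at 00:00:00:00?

Total seconds to the label: (2 × 3600 + 29 × 60 + 47) = 8987.
Frame index = 8987 × 25 + 20 = 224695.

224695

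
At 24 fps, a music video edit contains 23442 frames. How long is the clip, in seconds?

976.75 seconds

Running time = 23442 / (24) = 976.75 s.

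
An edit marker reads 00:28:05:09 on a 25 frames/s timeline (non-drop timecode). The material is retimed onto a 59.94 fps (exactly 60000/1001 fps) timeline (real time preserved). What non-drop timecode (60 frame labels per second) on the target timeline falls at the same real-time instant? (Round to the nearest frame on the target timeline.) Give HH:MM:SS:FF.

00:28:03:41

Source frame index: (0×3600 + 28×60 + 5) × 25 + 9 = 42134.
Real time: 42134 / (25) = 42134/25 s.
Target frame: (42134/25) × (60000/1001) = 101121600/1001 ≈ 101020.579 → 101021.
At 60 labels/s: frame 101021 → 00:28:03:41.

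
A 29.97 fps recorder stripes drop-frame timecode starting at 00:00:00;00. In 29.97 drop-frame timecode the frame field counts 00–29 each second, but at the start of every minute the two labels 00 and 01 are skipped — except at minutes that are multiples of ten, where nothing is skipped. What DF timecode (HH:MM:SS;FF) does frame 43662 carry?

Ten DF minutes hold 17982 frames, so frame 43662 lies in block 2 (frames 35964–53945) with 7698 frames into that block.
The block's first minute is 1800 frames and the rest 1798 each; 7698 frames reaches minute 4, so 2 × 18 + 4 × 2 = 44 labels have been skipped so far.
Adding those back, label number 43662 + 44 = 43706 at 30 labels/s is 1456 s + 26 f = 0 h 24 min 16 s frame 26, i.e. 00:24:16;26.

00:24:16;26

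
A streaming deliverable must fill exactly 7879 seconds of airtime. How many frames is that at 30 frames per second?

Frames = 7879 × 30 = 236370.

236370 frames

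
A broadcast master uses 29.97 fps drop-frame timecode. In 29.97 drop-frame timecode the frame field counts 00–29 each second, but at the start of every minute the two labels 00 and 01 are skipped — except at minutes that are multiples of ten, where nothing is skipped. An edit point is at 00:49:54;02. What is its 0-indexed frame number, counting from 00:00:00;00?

As if non-drop at 30 labels/s: (0 × 3600 + 49 × 60 + 54) × 30 + 2 = 89822.
Minute boundaries passed: 49; those not divisible by 10: 49 − 4 = 45; dropped labels = 2 × 45 = 90.
Actual frame index = 89822 − 90 = 89732.

89732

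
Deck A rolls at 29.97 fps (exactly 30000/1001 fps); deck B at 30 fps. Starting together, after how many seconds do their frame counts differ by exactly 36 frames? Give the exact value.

1201.2 seconds

The gap grows by |30 − 30000/1001| = 30/1001 frames per second.
Time for a 36-frame gap: 36 ÷ (30/1001) = 1201.2 s.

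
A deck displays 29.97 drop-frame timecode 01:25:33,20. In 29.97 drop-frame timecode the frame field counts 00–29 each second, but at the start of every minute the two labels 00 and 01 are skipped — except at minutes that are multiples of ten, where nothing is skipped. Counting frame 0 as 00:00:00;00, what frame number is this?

153856

As if non-drop at 30 labels/s: (1 × 3600 + 25 × 60 + 33) × 30 + 20 = 154010.
Minute boundaries passed: 85; those not divisible by 10: 85 − 8 = 77; dropped labels = 2 × 77 = 154.
Actual frame index = 154010 − 154 = 153856.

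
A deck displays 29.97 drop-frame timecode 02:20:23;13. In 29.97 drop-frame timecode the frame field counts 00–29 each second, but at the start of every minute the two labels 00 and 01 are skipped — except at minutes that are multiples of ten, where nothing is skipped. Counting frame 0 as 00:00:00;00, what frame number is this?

252451

As if non-drop at 30 labels/s: (2 × 3600 + 20 × 60 + 23) × 30 + 13 = 252703.
Minute boundaries passed: 140; those not divisible by 10: 140 − 14 = 126; dropped labels = 2 × 126 = 252.
Actual frame index = 252703 − 252 = 252451.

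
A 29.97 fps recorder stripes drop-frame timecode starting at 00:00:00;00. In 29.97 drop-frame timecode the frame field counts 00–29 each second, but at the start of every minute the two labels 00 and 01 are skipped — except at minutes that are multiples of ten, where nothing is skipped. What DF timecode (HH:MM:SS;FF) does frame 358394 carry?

03:19:18;14

Each 10-minute DF block holds 10 × 60 × 30 − 9 × 2 = 17982 frames. 358394 ÷ 17982 → 19 full blocks, remainder 16736.
Within the partial block the first minute is 1800 frames and each further minute 1798, so 9 further minute boundaries passed. Total skipped labels = 18 × 19 + 2 × 9 = 360.
Non-drop label index = 358394 + 360 = 358754; at 30 labels/s that is 03:19:18:14, i.e. DF 03:19:18;14.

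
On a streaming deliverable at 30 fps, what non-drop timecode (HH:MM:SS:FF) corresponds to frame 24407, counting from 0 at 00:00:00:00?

00:13:33:17

24407 ÷ 30 = 813 full seconds, remainder 17 frames.
813 s = 0 h 13 min 33 s.
Timecode: 00:13:33:17.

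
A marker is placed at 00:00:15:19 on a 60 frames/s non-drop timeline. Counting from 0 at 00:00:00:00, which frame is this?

frame 919

Total seconds to the label: (0 × 3600 + 0 × 60 + 15) = 15.
Frame index = 15 × 60 + 19 = 919.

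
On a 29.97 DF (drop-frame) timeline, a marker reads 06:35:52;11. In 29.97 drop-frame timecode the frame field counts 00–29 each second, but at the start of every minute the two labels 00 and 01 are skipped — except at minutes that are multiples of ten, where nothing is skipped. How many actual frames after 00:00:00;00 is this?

As if non-drop at 30 labels/s: (6 × 3600 + 35 × 60 + 52) × 30 + 11 = 712571.
Minute boundaries passed: 395; those not divisible by 10: 395 − 39 = 356; dropped labels = 2 × 356 = 712.
Actual frame index = 712571 − 712 = 711859.

711859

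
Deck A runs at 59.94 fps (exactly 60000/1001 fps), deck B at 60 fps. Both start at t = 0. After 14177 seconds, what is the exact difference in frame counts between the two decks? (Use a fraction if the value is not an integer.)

850620/1001 frames

A emits 60000/1001 × 14177 = 850620000/1001 frames; B emits 60 × 14177 = 850620.
Difference = 850620/1001 frames (≈ 849.7702); B is ahead of A.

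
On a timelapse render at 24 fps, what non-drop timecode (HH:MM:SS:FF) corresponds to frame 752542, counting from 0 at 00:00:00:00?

752542 ÷ 24 = 31355 full seconds, remainder 22 frames.
31355 s = 8 h 42 min 35 s.
Timecode: 08:42:35:22.

08:42:35:22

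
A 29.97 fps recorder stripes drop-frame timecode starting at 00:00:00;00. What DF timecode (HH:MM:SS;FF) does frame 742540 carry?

06:52:56;02

Ten DF minutes hold 17982 frames, so frame 742540 lies in block 41 (frames 737262–755243) with 5278 frames into that block.
The block's first minute is 1800 frames and the rest 1798 each; 5278 frames reaches minute 2, so 41 × 18 + 2 × 2 = 742 labels have been skipped so far.
Adding those back, label number 742540 + 742 = 743282 at 30 labels/s is 24776 s + 2 f = 6 h 52 min 56 s frame 2, i.e. 06:52:56;02.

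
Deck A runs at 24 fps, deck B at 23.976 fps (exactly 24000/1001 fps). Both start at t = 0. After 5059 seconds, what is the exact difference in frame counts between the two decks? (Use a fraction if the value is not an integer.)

121416/1001 frames

A emits 24 × 5059 = 121416 frames; B emits 24000/1001 × 5059 = 121416000/1001.
Difference = 121416/1001 frames (≈ 121.2947); B is behind A.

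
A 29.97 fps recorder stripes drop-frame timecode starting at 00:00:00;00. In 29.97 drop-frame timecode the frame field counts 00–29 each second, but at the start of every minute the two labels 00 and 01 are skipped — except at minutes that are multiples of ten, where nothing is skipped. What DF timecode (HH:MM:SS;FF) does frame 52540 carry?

00:29:13;04

Ten DF minutes hold 17982 frames, so frame 52540 lies in block 2 (frames 35964–53945) with 16576 frames into that block.
The block's first minute is 1800 frames and the rest 1798 each; 16576 frames reaches minute 9, so 2 × 18 + 9 × 2 = 54 labels have been skipped so far.
Adding those back, label number 52540 + 54 = 52594 at 30 labels/s is 1753 s + 4 f = 0 h 29 min 13 s frame 4, i.e. 00:29:13;04.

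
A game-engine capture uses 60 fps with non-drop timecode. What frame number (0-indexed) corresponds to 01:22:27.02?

Total seconds to the label: (1 × 3600 + 22 × 60 + 27) = 4947.
Frame index = 4947 × 60 + 2 = 296822.

frame 296822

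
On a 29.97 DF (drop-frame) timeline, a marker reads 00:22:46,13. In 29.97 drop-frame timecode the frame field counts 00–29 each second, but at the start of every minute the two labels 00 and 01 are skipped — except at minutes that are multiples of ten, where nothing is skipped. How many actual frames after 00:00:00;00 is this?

40953

Complete 10-minute blocks: 2, each 17982 frames → 35964.
Remaining 2 whole minutes in the current block: 1800 + 1 × 1798 = 3598 frames.
Within the current minute: 46 × 30 + 13 − 2 = 1391 (labels ;00/;01 skipped at this minute). Total = 35964 + 3598 + 1391 = 40953.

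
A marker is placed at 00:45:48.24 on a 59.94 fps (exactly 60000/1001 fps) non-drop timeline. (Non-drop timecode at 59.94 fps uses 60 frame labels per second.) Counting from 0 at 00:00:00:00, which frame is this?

Total seconds to the label: (0 × 3600 + 45 × 60 + 48) = 2748.
Frame index = 2748 × 60 + 24 = 164904.

frame 164904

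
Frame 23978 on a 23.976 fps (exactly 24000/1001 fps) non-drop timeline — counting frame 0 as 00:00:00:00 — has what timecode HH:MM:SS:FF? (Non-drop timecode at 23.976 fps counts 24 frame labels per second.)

23978 ÷ 24 = 999 full seconds, remainder 2 frames.
999 s = 0 h 16 min 39 s.
Timecode: 00:16:39:02.

00:16:39:02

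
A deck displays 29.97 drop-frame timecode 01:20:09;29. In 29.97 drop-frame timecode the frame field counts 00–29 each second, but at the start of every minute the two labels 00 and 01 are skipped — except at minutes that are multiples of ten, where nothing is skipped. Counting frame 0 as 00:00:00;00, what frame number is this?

As if non-drop at 30 labels/s: (1 × 3600 + 20 × 60 + 9) × 30 + 29 = 144299.
Minute boundaries passed: 80; those not divisible by 10: 80 − 8 = 72; dropped labels = 2 × 72 = 144.
Actual frame index = 144299 − 144 = 144155.

144155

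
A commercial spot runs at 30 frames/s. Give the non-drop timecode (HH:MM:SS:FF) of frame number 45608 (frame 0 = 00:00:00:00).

00:25:20:08

45608 ÷ 30 = 1520 full seconds, remainder 8 frames.
1520 s = 0 h 25 min 20 s.
Timecode: 00:25:20:08.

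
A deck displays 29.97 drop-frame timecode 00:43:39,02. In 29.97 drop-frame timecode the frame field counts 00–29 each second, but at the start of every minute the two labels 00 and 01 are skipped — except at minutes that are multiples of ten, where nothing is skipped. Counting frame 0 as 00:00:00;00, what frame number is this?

As if non-drop at 30 labels/s: (0 × 3600 + 43 × 60 + 39) × 30 + 2 = 78572.
Minute boundaries passed: 43; those not divisible by 10: 43 − 4 = 39; dropped labels = 2 × 39 = 78.
Actual frame index = 78572 − 78 = 78494.

78494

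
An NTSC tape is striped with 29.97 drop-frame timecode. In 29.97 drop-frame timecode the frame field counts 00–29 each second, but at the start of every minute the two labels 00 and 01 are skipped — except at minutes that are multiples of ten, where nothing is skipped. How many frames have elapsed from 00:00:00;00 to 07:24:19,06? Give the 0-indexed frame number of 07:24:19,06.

798976

Complete 10-minute blocks: 44, each 17982 frames → 791208.
Remaining 4 whole minutes in the current block: 1800 + 3 × 1798 = 7194 frames.
Within the current minute: 19 × 30 + 6 − 2 = 574 (labels ;00/;01 skipped at this minute). Total = 791208 + 7194 + 574 = 798976.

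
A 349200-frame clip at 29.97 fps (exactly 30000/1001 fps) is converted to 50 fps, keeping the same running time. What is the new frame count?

Target frames = source frames × (target rate / source rate) = 349200 × (50)/(30000/1001) = 349200 × 1001/600 = 582582.

582582 frames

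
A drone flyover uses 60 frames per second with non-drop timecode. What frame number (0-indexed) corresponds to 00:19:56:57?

Total seconds to the label: (0 × 3600 + 19 × 60 + 56) = 1196.
Frame index = 1196 × 60 + 57 = 71817.

71817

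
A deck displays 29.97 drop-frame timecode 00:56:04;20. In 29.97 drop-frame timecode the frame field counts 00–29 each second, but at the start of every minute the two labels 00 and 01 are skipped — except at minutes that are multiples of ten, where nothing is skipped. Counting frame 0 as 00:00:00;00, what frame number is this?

100838

As if non-drop at 30 labels/s: (0 × 3600 + 56 × 60 + 4) × 30 + 20 = 100940.
Minute boundaries passed: 56; those not divisible by 10: 56 − 5 = 51; dropped labels = 2 × 51 = 102.
Actual frame index = 100940 − 102 = 100838.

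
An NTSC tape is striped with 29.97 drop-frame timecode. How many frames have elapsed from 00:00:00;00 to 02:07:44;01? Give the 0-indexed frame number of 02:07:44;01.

As if non-drop at 30 labels/s: (2 × 3600 + 7 × 60 + 44) × 30 + 1 = 229921.
Minute boundaries passed: 127; those not divisible by 10: 127 − 12 = 115; dropped labels = 2 × 115 = 230.
Actual frame index = 229921 − 230 = 229691.

229691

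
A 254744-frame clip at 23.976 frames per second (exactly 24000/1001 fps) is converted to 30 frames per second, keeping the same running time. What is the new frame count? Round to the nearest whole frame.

318748 frames

Frames at target rate = 254744 × (30) / (24000/1001) = 31874843/100 ≈ 318748.430.
Nearest whole frame: 318748.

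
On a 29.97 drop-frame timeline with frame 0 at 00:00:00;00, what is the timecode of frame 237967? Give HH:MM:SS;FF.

Each 10-minute DF block holds 10 × 60 × 30 − 9 × 2 = 17982 frames. 237967 ÷ 17982 → 13 full blocks, remainder 4201.
Within the partial block the first minute is 1800 frames and each further minute 1798, so 2 further minute boundaries passed. Total skipped labels = 18 × 13 + 2 × 2 = 238.
Non-drop label index = 237967 + 238 = 238205; at 30 labels/s that is 02:12:20:05, i.e. DF 02:12:20;05.

02:12:20;05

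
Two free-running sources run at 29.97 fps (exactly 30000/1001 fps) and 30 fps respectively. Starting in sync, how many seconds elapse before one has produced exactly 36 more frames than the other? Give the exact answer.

1201.2 seconds

The gap grows by |30 − 30000/1001| = 30/1001 frames per second.
Time for a 36-frame gap: 36 ÷ (30/1001) = 1201.2 s.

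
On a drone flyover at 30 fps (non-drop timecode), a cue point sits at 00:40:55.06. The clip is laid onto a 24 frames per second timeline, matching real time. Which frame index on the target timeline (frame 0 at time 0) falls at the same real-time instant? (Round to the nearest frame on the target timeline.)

frame 58925

Source frame index: (0×3600 + 40×60 + 55) × 30 + 6 = 73656.
Real time: 73656 / (30) = 12276/5 s.
Target frame: (12276/5) × (24) = 294624/5 ≈ 58924.800 → 58925.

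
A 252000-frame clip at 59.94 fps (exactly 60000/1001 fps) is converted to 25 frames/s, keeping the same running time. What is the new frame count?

Target frames = source frames × (target rate / source rate) = 252000 × (25)/(60000/1001) = 252000 × 1001/2400 = 105105.

105105 frames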